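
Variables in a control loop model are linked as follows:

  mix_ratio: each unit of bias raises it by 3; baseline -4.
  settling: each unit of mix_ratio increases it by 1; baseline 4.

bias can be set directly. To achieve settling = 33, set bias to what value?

bias = 11

Substituting into the settling equation gives settling = 3*bias.
Solve 3*bias = 33: bias = 33 / 3 = 11.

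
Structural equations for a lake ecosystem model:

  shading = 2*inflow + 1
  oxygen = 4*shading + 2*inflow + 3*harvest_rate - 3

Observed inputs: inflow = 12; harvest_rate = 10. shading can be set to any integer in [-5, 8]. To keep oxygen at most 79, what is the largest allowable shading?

shading = 7

Intervening on shading fixes its value directly, overriding its dependence on inflow.
Substituting into the oxygen equation gives oxygen = 4*shading + 51.
Require 4*shading + 51 ≤ 79, so shading ≤ 7.
The largest integer in [-5, 8] satisfying this is 7.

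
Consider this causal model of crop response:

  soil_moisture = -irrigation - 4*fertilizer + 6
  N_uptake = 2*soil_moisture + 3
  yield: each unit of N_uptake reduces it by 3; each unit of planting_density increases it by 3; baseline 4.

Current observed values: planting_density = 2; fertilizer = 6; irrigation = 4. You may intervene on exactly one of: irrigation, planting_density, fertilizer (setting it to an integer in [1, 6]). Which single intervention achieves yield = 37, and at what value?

set fertilizer = 2

Intervening on irrigation: yield = 6*irrigation + 109. Reaching 37 requires irrigation = -12, outside [1, 6].
Intervening on planting_density: yield = 3*planting_density + 127. Reaching 37 requires planting_density = -30, outside [1, 6].
Intervening on fertilizer: with other inputs at their observed values, yield = 24*fertilizer - 11. Solving for 37 gives fertilizer = 2, within [1, 6].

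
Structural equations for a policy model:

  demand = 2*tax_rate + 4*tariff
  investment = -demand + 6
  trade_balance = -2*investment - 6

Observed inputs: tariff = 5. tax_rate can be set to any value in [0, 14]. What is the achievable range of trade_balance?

Substituting into the demand equation gives demand = 2*tax_rate + 20.
So investment = -2*tax_rate - 14.
Substituting into the trade_balance equation gives trade_balance = 4*tax_rate + 22.
Linear in tax_rate, so extremes are at the endpoints: tax_rate = 0 gives trade_balance = 22; tax_rate = 14 gives trade_balance = 78.

22 to 78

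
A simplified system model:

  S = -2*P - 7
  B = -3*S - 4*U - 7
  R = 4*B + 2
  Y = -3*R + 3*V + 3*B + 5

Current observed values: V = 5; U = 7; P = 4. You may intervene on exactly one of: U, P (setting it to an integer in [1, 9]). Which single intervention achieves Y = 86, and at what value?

Intervening on U: Y = 36*U - 328. Reaching 86 requires U = 23/2, not an integer.
Intervening on P: with other inputs at their observed values, Y = -54*P + 140. Solving for 86 gives P = 1, within [1, 9].

set P = 1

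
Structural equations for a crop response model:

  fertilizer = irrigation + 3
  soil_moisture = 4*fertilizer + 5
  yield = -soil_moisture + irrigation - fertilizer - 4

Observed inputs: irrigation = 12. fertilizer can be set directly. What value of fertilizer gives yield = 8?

fertilizer = -1

Intervening on fertilizer fixes its value directly, overriding its dependence on irrigation.
Substituting into the yield equation gives yield = -5*fertilizer + 3.
Solve -5*fertilizer + 3 = 8: fertilizer = (8 - 3) / -5 = -1.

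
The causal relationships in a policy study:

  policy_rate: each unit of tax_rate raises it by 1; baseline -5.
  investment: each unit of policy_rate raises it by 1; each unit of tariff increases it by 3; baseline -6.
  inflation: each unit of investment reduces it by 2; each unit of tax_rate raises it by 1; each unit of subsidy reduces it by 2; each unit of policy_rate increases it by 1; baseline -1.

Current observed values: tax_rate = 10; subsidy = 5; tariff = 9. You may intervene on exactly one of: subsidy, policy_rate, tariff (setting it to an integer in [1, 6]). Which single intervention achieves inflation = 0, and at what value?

set tariff = 1

Intervening on subsidy: inflation = -2*subsidy - 38. Reaching 0 requires subsidy = -19, outside [1, 6].
Intervening on policy_rate: inflation = -policy_rate - 43. Reaching 0 requires policy_rate = -43, outside [1, 6].
Intervening on tariff: with other inputs at their observed values, inflation = -6*tariff + 6. Solving for 0 gives tariff = 1, within [1, 6].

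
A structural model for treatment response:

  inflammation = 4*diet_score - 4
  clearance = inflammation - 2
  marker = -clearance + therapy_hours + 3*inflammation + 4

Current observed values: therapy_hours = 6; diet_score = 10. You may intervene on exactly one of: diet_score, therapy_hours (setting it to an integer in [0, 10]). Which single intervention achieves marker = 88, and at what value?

set therapy_hours = 10

Intervening on diet_score: marker = 8*diet_score + 4. Reaching 88 requires diet_score = 21/2, not an integer.
Intervening on therapy_hours: with other inputs at their observed values, marker = therapy_hours + 78. Solving for 88 gives therapy_hours = 10, within [0, 10].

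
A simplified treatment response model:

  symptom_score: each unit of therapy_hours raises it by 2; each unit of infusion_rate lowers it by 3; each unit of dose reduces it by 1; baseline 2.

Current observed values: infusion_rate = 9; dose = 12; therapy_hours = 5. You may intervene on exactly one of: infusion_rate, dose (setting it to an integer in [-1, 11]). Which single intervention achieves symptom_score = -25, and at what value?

set dose = 10

Intervening on infusion_rate: symptom_score = -3*infusion_rate. Reaching -25 requires infusion_rate = 25/3, not an integer.
Intervening on dose: with other inputs at their observed values, symptom_score = -dose - 15. Solving for -25 gives dose = 10, within [-1, 11].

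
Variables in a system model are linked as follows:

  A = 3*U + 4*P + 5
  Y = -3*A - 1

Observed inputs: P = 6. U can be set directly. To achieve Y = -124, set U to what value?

Substituting into the A equation gives A = 3*U + 29.
Substituting into the Y equation gives Y = -9*U - 88.
Solve -9*U - 88 = -124: U = (-124 + 88) / -9 = 4.

U = 4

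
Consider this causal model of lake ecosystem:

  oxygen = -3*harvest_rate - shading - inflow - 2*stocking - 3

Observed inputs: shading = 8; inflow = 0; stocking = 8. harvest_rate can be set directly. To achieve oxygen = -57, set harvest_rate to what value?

harvest_rate = 10

Substituting into the oxygen equation gives oxygen = -3*harvest_rate - 27.
Solve -3*harvest_rate - 27 = -57: harvest_rate = (-57 + 27) / -3 = 10.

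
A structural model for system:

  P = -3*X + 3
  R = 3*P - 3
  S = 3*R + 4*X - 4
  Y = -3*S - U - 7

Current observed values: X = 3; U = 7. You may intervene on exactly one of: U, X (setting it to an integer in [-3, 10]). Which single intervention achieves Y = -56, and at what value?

Intervening on U: Y = -U + 158. Reaching -56 requires U = 214, outside [-3, 10].
Intervening on X: with other inputs at their observed values, Y = 69*X - 56. Solving for -56 gives X = 0, within [-3, 10].

set X = 0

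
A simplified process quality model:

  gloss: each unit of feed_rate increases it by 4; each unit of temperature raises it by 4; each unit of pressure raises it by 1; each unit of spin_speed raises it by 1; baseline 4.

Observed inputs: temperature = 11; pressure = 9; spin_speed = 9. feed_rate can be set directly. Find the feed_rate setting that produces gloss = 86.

feed_rate = 5

Substituting into the gloss equation gives gloss = 4*feed_rate + 66.
Solve 4*feed_rate + 66 = 86: feed_rate = (86 - 66) / 4 = 5.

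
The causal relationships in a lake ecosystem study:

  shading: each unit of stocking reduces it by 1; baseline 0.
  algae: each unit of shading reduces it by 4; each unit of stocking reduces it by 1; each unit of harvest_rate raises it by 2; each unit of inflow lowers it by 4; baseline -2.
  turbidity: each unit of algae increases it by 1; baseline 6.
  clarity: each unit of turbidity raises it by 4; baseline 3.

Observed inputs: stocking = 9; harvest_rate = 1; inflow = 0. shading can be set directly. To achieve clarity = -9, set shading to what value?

Intervening on shading fixes its value directly, overriding its dependence on stocking.
Substituting into the algae equation gives algae = -4*shading - 9.
So turbidity = -4*shading - 3.
Substituting into the clarity equation gives clarity = -16*shading - 9.
Solve -16*shading - 9 = -9: shading = (-9 + 9) / -16 = 0.

shading = 0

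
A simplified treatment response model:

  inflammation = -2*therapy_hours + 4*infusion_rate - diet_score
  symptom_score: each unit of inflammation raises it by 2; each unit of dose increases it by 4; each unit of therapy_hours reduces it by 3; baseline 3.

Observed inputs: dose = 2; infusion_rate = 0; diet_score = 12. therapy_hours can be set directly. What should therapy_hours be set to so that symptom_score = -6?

therapy_hours = -1

Substituting into the inflammation equation gives inflammation = -2*therapy_hours - 12.
symptom_score becomes -7*therapy_hours - 13.
Solve -7*therapy_hours - 13 = -6: therapy_hours = (-6 + 13) / -7 = -1.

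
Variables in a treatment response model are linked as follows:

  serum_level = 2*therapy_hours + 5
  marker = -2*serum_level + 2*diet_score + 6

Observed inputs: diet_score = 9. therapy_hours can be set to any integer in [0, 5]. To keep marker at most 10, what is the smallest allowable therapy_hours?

Substituting into the marker equation gives marker = -4*therapy_hours + 14.
Require -4*therapy_hours + 14 ≤ 10, so therapy_hours ≥ 1.
The smallest integer in [0, 5] satisfying this is 1.

therapy_hours = 1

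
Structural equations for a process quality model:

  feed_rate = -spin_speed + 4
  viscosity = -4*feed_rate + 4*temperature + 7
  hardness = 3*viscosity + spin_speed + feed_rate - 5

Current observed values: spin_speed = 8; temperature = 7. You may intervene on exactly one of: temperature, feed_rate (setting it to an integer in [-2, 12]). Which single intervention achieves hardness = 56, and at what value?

set temperature = -1

Intervening on temperature: with other inputs at their observed values, hardness = 12*temperature + 68. Solving for 56 gives temperature = -1, within [-2, 12].
Intervening on feed_rate: hardness = -11*feed_rate + 108. Reaching 56 requires feed_rate = 52/11, not an integer.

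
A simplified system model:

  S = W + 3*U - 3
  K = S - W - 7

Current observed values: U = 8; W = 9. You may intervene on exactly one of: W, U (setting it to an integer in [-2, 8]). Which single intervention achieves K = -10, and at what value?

set U = 0

Intervening on W: the paths from W to K cancel (net effect zero), leaving K = 14; -10 is unreachable this way.
Intervening on U: with other inputs at their observed values, K = 3*U - 10. Solving for -10 gives U = 0, within [-2, 8].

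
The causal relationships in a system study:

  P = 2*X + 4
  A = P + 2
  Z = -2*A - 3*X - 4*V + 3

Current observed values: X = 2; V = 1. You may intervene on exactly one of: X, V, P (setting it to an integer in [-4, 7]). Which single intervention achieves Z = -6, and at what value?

set X = -1

Intervening on X: with other inputs at their observed values, Z = -7*X - 13. Solving for -6 gives X = -1, within [-4, 7].
Intervening on V: Z = -4*V - 23. Reaching -6 requires V = -17/4, not an integer.
Intervening on P: Z = -2*P - 11. Reaching -6 requires P = -5/2, not an integer.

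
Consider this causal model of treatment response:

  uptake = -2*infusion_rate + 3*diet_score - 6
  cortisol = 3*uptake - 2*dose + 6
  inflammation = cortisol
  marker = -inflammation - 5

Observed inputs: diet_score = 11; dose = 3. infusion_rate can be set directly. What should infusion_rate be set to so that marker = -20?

infusion_rate = 11

Substituting into the uptake equation gives uptake = -2*infusion_rate + 27.
So cortisol = -6*infusion_rate + 81.
This gives inflammation = -6*infusion_rate + 81.
Substituting into the marker equation gives marker = 6*infusion_rate - 86.
Solve 6*infusion_rate - 86 = -20: infusion_rate = (-20 + 86) / 6 = 11.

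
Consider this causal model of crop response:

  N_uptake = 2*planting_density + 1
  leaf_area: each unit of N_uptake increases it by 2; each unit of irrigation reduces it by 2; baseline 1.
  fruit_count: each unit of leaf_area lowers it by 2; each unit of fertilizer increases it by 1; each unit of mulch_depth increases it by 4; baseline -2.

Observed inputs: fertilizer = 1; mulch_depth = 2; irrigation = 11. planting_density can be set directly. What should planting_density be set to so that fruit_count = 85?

planting_density = -5

Substituting into the leaf_area equation gives leaf_area = 4*planting_density - 19.
So fruit_count = -8*planting_density + 45.
Solve -8*planting_density + 45 = 85: planting_density = (85 - 45) / -8 = -5.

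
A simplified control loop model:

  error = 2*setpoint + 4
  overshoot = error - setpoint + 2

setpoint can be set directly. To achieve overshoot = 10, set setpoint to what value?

setpoint = 4

Substituting into the overshoot equation gives overshoot = setpoint + 6.
Solve setpoint + 6 = 10: setpoint = (10 - 6) / 1 = 4.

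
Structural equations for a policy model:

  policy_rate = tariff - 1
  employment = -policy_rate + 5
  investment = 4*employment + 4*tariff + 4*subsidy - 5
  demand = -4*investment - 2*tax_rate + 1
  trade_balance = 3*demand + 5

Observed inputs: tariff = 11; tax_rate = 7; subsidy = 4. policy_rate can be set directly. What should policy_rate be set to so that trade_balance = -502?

policy_rate = 9

Intervening on policy_rate fixes its value directly, overriding its dependence on tariff.
Substituting into the investment equation gives investment = -4*policy_rate + 75.
So demand = 16*policy_rate - 313.
Substituting into the trade_balance equation gives trade_balance = 48*policy_rate - 934.
Solve 48*policy_rate - 934 = -502: policy_rate = (-502 + 934) / 48 = 9.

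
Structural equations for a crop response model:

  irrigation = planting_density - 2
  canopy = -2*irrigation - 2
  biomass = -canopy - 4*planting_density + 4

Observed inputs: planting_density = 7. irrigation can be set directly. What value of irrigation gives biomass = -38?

irrigation = -8

Intervening on irrigation fixes its value directly, overriding its dependence on planting_density.
Substituting into the biomass equation gives biomass = 2*irrigation - 22.
Solve 2*irrigation - 22 = -38: irrigation = (-38 + 22) / 2 = -8.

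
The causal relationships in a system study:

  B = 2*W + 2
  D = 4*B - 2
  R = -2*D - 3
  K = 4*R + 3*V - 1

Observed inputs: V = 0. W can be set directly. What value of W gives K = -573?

Substituting into the D equation gives D = 8*W + 6.
So R = -16*W - 15.
So K = -64*W - 61.
Solve -64*W - 61 = -573: W = (-573 + 61) / -64 = 8.

W = 8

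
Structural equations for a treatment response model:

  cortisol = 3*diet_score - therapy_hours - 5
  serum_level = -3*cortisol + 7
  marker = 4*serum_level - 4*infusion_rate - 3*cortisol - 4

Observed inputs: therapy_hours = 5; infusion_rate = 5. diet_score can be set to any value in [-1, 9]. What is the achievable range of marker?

Substituting into the cortisol equation gives cortisol = 3*diet_score - 10.
Substituting into the serum_level equation gives serum_level = -9*diet_score + 37.
This gives marker = -45*diet_score + 154.
Linear in diet_score, so extremes are at the endpoints: diet_score = -1 gives marker = 199; diet_score = 9 gives marker = -251.

-251 to 199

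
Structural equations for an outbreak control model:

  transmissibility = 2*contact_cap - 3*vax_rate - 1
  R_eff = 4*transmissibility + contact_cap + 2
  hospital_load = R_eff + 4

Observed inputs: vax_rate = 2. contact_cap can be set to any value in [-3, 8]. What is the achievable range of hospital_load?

Substituting into the transmissibility equation gives transmissibility = 2*contact_cap - 7.
This gives R_eff = 9*contact_cap - 26.
hospital_load becomes 9*contact_cap - 22.
Linear in contact_cap, so extremes are at the endpoints: contact_cap = -3 gives hospital_load = -49; contact_cap = 8 gives hospital_load = 50.

-49 to 50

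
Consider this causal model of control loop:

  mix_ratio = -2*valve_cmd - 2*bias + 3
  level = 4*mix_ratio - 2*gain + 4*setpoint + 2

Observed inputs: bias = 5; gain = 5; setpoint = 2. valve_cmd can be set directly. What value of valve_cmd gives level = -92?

Substituting into the mix_ratio equation gives mix_ratio = -2*valve_cmd - 7.
level becomes -8*valve_cmd - 28.
Solve -8*valve_cmd - 28 = -92: valve_cmd = (-92 + 28) / -8 = 8.

valve_cmd = 8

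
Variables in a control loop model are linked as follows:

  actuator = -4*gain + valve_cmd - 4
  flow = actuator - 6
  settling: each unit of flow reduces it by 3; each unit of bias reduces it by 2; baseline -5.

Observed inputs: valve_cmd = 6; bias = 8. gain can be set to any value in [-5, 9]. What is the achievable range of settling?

Substituting into the actuator equation gives actuator = -4*gain + 2.
Substituting into the flow equation gives flow = -4*gain - 4.
Substituting into the settling equation gives settling = 12*gain - 9.
Linear in gain, so extremes are at the endpoints: gain = -5 gives settling = -69; gain = 9 gives settling = 99.

-69 to 99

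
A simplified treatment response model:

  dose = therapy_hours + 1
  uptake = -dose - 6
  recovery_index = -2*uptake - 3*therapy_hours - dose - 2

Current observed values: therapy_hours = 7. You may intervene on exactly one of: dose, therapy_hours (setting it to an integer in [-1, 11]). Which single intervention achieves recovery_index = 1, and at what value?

Intervening on dose: recovery_index = dose - 11. Reaching 1 requires dose = 12, outside [-1, 11].
Intervening on therapy_hours: with other inputs at their observed values, recovery_index = -2*therapy_hours + 11. Solving for 1 gives therapy_hours = 5, within [-1, 11].

set therapy_hours = 5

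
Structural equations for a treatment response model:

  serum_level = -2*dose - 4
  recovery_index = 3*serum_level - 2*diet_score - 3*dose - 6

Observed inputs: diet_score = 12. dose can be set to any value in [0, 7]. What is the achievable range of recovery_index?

-105 to -42

Substituting into the recovery_index equation gives recovery_index = -9*dose - 42.
Linear in dose, so extremes are at the endpoints: dose = 0 gives recovery_index = -42; dose = 7 gives recovery_index = -105.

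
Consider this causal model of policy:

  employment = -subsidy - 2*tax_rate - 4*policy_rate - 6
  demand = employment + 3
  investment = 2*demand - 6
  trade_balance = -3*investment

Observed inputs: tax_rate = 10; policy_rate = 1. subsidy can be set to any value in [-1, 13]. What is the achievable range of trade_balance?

174 to 258

Substituting into the employment equation gives employment = -subsidy - 30.
demand becomes -subsidy - 27.
Substituting into the investment equation gives investment = -2*subsidy - 60.
So trade_balance = 6*subsidy + 180.
Linear in subsidy, so extremes are at the endpoints: subsidy = -1 gives trade_balance = 174; subsidy = 13 gives trade_balance = 258.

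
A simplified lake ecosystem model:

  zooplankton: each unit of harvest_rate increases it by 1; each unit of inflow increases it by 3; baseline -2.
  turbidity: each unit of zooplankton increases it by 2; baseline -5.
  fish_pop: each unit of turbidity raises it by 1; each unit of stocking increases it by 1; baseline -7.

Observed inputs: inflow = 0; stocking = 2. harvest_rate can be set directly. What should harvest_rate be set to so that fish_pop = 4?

Substituting into the zooplankton equation gives zooplankton = harvest_rate - 2.
Substituting into the turbidity equation gives turbidity = 2*harvest_rate - 9.
fish_pop becomes 2*harvest_rate - 14.
Solve 2*harvest_rate - 14 = 4: harvest_rate = (4 + 14) / 2 = 9.

harvest_rate = 9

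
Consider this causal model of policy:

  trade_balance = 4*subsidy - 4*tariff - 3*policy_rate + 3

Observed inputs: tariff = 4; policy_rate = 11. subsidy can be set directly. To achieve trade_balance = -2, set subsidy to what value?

subsidy = 11

Substituting into the trade_balance equation gives trade_balance = 4*subsidy - 46.
Solve 4*subsidy - 46 = -2: subsidy = (-2 + 46) / 4 = 11.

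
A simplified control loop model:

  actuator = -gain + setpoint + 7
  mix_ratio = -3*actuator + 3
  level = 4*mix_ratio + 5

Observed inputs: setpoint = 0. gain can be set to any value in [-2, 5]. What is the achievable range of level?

Substituting into the actuator equation gives actuator = -gain + 7.
This gives mix_ratio = 3*gain - 18.
level becomes 12*gain - 67.
Linear in gain, so extremes are at the endpoints: gain = -2 gives level = -91; gain = 5 gives level = -7.

-91 to -7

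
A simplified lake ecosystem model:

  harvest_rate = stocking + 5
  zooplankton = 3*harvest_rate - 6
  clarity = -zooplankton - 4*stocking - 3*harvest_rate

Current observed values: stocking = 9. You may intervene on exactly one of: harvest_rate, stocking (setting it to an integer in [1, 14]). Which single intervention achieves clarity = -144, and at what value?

Intervening on harvest_rate: clarity = -6*harvest_rate - 30. Reaching -144 requires harvest_rate = 19, outside [1, 14].
Intervening on stocking: with other inputs at their observed values, clarity = -10*stocking - 24. Solving for -144 gives stocking = 12, within [1, 14].

set stocking = 12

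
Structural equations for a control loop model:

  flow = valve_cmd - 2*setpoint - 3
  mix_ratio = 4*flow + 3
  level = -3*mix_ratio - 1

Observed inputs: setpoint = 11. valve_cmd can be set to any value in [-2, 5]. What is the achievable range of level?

Substituting into the flow equation gives flow = valve_cmd - 25.
So mix_ratio = 4*valve_cmd - 97.
Substituting into the level equation gives level = -12*valve_cmd + 290.
Linear in valve_cmd, so extremes are at the endpoints: valve_cmd = -2 gives level = 314; valve_cmd = 5 gives level = 230.

230 to 314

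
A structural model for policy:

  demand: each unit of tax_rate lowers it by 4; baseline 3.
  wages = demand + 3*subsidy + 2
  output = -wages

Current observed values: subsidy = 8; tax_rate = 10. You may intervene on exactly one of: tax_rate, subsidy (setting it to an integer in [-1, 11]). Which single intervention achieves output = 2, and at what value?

set subsidy = 11

Intervening on tax_rate: output = 4*tax_rate - 29. Reaching 2 requires tax_rate = 31/4, not an integer.
Intervening on subsidy: with other inputs at their observed values, output = -3*subsidy + 35. Solving for 2 gives subsidy = 11, within [-1, 11].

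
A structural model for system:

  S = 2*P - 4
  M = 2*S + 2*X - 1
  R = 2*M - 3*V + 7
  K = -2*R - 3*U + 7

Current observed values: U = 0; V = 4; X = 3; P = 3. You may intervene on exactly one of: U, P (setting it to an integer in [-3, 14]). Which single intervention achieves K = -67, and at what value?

set P = 6

Intervening on U: K = -3*U - 19. Reaching -67 requires U = 16, outside [-3, 14].
Intervening on P: with other inputs at their observed values, K = -16*P + 29. Solving for -67 gives P = 6, within [-3, 14].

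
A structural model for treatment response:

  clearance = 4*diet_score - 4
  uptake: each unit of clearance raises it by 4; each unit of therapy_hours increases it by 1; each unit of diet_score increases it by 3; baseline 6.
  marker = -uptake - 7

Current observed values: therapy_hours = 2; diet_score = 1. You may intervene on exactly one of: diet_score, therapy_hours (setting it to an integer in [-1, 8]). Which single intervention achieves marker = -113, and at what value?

Intervening on diet_score: with other inputs at their observed values, marker = -19*diet_score + 1. Solving for -113 gives diet_score = 6, within [-1, 8].
Intervening on therapy_hours: marker = -therapy_hours - 16. Reaching -113 requires therapy_hours = 97, outside [-1, 8].

set diet_score = 6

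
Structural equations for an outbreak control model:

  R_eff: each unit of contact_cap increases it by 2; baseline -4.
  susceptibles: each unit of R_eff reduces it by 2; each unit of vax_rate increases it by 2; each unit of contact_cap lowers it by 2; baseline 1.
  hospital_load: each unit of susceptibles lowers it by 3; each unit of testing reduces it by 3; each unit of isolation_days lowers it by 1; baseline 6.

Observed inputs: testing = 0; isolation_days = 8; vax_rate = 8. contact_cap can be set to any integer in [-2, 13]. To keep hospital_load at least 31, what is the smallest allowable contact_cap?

Substituting into the susceptibles equation gives susceptibles = -6*contact_cap + 25.
Substituting into the hospital_load equation gives hospital_load = 18*contact_cap - 77.
Require 18*contact_cap - 77 ≥ 31, so contact_cap ≥ 6.
The smallest integer in [-2, 13] satisfying this is 6.

contact_cap = 6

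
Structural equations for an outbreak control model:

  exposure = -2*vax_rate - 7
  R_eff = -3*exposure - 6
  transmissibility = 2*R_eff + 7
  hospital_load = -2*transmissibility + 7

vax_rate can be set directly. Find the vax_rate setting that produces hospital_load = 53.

vax_rate = -5

Substituting into the R_eff equation gives R_eff = 6*vax_rate + 15.
Substituting into the transmissibility equation gives transmissibility = 12*vax_rate + 37.
So hospital_load = -24*vax_rate - 67.
Solve -24*vax_rate - 67 = 53: vax_rate = (53 + 67) / -24 = -5.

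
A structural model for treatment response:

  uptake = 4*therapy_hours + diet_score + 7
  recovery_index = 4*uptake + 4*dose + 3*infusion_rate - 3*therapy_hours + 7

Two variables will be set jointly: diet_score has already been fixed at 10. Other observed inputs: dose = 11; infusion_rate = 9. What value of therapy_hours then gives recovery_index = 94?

With diet_score held at 10:
Substituting into the uptake equation gives uptake = 4*therapy_hours + 17.
recovery_index becomes 13*therapy_hours + 146.
Solve 13*therapy_hours + 146 = 94: therapy_hours = (94 - 146) / 13 = -4.

therapy_hours = -4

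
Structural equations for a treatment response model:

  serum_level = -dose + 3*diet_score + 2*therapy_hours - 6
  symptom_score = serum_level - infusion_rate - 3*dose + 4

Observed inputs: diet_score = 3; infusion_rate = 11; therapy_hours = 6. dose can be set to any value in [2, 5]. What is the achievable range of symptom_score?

-12 to 0

Substituting into the serum_level equation gives serum_level = -dose + 15.
So symptom_score = -4*dose + 8.
Linear in dose, so extremes are at the endpoints: dose = 2 gives symptom_score = 0; dose = 5 gives symptom_score = -12.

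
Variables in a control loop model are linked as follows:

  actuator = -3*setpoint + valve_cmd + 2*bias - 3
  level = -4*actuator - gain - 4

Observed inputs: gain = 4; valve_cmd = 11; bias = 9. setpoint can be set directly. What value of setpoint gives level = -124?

setpoint = -1

Substituting into the actuator equation gives actuator = -3*setpoint + 26.
Substituting into the level equation gives level = 12*setpoint - 112.
Solve 12*setpoint - 112 = -124: setpoint = (-124 + 112) / 12 = -1.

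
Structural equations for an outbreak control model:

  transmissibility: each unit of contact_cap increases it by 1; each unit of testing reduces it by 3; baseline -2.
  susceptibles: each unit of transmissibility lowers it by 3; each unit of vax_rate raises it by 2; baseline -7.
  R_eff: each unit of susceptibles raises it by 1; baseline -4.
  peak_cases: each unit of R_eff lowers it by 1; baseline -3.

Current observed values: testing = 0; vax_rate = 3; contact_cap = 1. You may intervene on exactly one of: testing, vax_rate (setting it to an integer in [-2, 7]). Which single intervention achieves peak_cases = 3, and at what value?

set vax_rate = 1

Intervening on testing: peak_cases = -9*testing - 1. Reaching 3 requires testing = -4/9, not an integer.
Intervening on vax_rate: with other inputs at their observed values, peak_cases = -2*vax_rate + 5. Solving for 3 gives vax_rate = 1, within [-2, 7].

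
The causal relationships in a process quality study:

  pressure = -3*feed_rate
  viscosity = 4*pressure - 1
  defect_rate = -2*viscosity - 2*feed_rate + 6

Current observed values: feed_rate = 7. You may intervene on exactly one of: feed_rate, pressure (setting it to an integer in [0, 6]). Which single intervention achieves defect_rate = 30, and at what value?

set feed_rate = 1

Intervening on feed_rate: with other inputs at their observed values, defect_rate = 22*feed_rate + 8. Solving for 30 gives feed_rate = 1, within [0, 6].
Intervening on pressure: defect_rate = -8*pressure - 6. Reaching 30 requires pressure = -9/2, not an integer.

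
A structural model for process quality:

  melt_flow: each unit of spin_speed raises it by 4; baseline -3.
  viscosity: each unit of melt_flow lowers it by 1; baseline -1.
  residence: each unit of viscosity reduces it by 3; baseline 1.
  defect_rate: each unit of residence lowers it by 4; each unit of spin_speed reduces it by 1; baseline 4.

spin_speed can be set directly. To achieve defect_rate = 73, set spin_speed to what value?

spin_speed = -1

Substituting into the viscosity equation gives viscosity = -4*spin_speed + 2.
residence becomes 12*spin_speed - 5.
defect_rate becomes -49*spin_speed + 24.
Solve -49*spin_speed + 24 = 73: spin_speed = (73 - 24) / -49 = -1.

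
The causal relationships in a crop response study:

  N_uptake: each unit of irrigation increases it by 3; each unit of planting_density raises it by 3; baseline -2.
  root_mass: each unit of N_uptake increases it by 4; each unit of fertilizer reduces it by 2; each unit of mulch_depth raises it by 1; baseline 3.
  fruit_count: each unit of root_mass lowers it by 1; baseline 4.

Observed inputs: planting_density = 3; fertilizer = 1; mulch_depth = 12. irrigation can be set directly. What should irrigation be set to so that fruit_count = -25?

Substituting into the N_uptake equation gives N_uptake = 3*irrigation + 7.
root_mass becomes 12*irrigation + 41.
fruit_count becomes -12*irrigation - 37.
Solve -12*irrigation - 37 = -25: irrigation = (-25 + 37) / -12 = -1.

irrigation = -1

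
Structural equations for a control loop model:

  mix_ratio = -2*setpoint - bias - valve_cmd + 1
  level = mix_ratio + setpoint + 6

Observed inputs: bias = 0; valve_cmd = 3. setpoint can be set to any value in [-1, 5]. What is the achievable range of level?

Substituting into the mix_ratio equation gives mix_ratio = -2*setpoint - 2.
Substituting into the level equation gives level = -setpoint + 4.
Linear in setpoint, so extremes are at the endpoints: setpoint = -1 gives level = 5; setpoint = 5 gives level = -1.

-1 to 5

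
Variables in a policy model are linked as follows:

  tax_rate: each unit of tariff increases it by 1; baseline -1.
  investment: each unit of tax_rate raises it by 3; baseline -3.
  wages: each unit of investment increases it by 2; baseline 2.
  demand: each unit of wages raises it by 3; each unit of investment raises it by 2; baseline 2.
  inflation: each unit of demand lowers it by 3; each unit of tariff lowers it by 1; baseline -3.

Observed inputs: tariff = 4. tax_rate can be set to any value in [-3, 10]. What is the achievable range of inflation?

Intervening on tax_rate fixes its value directly, overriding its dependence on tariff.
Substituting into the wages equation gives wages = 6*tax_rate - 4.
Substituting into the demand equation gives demand = 24*tax_rate - 16.
Substituting into the inflation equation gives inflation = -72*tax_rate + 41.
Linear in tax_rate, so extremes are at the endpoints: tax_rate = -3 gives inflation = 257; tax_rate = 10 gives inflation = -679.

-679 to 257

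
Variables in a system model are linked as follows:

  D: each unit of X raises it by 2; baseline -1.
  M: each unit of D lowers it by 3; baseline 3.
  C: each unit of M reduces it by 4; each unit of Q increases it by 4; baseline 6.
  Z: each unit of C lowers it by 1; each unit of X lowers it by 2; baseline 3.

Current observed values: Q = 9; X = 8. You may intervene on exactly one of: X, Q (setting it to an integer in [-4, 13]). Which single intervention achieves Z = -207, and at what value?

Intervening on X: Z = -26*X - 15. Reaching -207 requires X = 96/13, not an integer.
Intervening on Q: with other inputs at their observed values, Z = -4*Q - 187. Solving for -207 gives Q = 5, within [-4, 13].

set Q = 5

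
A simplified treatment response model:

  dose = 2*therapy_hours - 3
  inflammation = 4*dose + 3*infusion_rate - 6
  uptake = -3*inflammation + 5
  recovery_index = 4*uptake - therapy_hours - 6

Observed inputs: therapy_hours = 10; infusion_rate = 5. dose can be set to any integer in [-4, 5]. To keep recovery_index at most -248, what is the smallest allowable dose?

Intervening on dose fixes its value directly, overriding its dependence on therapy_hours.
Substituting into the inflammation equation gives inflammation = 4*dose + 9.
Substituting into the uptake equation gives uptake = -12*dose - 22.
recovery_index becomes -48*dose - 104.
Require -48*dose - 104 ≤ -248, so dose ≥ 3.
The smallest integer in [-4, 5] satisfying this is 3.

dose = 3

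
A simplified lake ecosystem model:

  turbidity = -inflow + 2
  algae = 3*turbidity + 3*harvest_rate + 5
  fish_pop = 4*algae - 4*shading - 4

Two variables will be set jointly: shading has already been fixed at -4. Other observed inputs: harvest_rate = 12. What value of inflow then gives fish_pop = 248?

With shading held at -4:
Substituting into the algae equation gives algae = -3*inflow + 47.
fish_pop becomes -12*inflow + 200.
Solve -12*inflow + 200 = 248: inflow = (248 - 200) / -12 = -4.

inflow = -4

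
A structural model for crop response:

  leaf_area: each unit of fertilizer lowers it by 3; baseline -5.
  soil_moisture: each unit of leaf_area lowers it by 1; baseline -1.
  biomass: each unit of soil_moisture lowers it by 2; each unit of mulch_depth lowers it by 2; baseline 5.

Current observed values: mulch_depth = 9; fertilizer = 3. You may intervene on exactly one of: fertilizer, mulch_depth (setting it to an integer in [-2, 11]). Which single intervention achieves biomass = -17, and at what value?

Intervening on fertilizer: biomass = -6*fertilizer - 21. Reaching -17 requires fertilizer = -2/3, not an integer.
Intervening on mulch_depth: with other inputs at their observed values, biomass = -2*mulch_depth - 21. Solving for -17 gives mulch_depth = -2, within [-2, 11].

set mulch_depth = -2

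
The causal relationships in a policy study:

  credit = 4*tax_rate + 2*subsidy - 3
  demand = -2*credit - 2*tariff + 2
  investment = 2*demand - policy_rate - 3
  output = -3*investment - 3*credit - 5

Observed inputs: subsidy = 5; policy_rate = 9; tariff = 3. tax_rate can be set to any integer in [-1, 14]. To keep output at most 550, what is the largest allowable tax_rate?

tax_rate = 12

Substituting into the credit equation gives credit = 4*tax_rate + 7.
This gives demand = -8*tax_rate - 18.
investment becomes -16*tax_rate - 48.
Substituting into the output equation gives output = 36*tax_rate + 118.
Require 36*tax_rate + 118 ≤ 550, so tax_rate ≤ 12.
The largest integer in [-1, 14] satisfying this is 12.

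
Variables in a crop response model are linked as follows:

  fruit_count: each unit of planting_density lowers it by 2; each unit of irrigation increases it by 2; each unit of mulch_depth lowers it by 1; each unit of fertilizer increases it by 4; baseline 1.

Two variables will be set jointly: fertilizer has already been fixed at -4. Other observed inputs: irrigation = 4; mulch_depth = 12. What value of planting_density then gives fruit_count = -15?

planting_density = -2

With fertilizer held at -4:
Substituting into the fruit_count equation gives fruit_count = -2*planting_density - 19.
Solve -2*planting_density - 19 = -15: planting_density = (-15 + 19) / -2 = -2.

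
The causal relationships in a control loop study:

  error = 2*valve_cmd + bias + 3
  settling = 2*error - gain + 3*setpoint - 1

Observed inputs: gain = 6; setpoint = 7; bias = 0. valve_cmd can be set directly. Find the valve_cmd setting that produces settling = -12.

Substituting into the error equation gives error = 2*valve_cmd + 3.
Substituting into the settling equation gives settling = 4*valve_cmd + 20.
Solve 4*valve_cmd + 20 = -12: valve_cmd = (-12 - 20) / 4 = -8.

valve_cmd = -8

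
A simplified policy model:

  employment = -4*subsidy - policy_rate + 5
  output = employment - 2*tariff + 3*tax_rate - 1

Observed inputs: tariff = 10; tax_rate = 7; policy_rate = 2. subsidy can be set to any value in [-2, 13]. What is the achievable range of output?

-49 to 11

Substituting into the employment equation gives employment = -4*subsidy + 3.
Substituting into the output equation gives output = -4*subsidy + 3.
Linear in subsidy, so extremes are at the endpoints: subsidy = -2 gives output = 11; subsidy = 13 gives output = -49.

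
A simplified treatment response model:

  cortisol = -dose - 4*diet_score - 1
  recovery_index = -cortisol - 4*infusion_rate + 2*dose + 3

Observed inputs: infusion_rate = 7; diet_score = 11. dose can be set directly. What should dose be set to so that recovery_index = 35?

dose = 5

Substituting into the cortisol equation gives cortisol = -dose - 45.
So recovery_index = 3*dose + 20.
Solve 3*dose + 20 = 35: dose = (35 - 20) / 3 = 5.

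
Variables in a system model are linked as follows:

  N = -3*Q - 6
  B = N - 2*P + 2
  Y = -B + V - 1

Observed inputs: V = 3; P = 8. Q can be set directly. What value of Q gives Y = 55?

Q = 11

Substituting into the B equation gives B = -3*Q - 20.
So Y = 3*Q + 22.
Solve 3*Q + 22 = 55: Q = (55 - 22) / 3 = 11.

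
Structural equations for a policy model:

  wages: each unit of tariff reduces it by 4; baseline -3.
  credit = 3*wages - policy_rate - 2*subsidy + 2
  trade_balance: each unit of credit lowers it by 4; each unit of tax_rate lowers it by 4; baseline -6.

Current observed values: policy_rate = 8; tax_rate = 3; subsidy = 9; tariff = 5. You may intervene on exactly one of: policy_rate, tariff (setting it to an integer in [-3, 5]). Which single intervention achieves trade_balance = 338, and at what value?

set policy_rate = 4

Intervening on policy_rate: with other inputs at their observed values, trade_balance = 4*policy_rate + 322. Solving for 338 gives policy_rate = 4, within [-3, 5].
Intervening on tariff: trade_balance = 48*tariff + 114. Reaching 338 requires tariff = 14/3, not an integer.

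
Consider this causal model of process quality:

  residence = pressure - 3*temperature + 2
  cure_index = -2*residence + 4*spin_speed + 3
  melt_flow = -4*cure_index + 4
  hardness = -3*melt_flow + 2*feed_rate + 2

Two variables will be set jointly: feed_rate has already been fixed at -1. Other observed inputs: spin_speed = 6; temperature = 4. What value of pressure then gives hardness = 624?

pressure = -3

With feed_rate held at -1:
Substituting into the residence equation gives residence = pressure - 10.
Substituting into the cure_index equation gives cure_index = -2*pressure + 47.
This gives melt_flow = 8*pressure - 184.
Substituting into the hardness equation gives hardness = -24*pressure + 552.
Solve -24*pressure + 552 = 624: pressure = (624 - 552) / -24 = -3.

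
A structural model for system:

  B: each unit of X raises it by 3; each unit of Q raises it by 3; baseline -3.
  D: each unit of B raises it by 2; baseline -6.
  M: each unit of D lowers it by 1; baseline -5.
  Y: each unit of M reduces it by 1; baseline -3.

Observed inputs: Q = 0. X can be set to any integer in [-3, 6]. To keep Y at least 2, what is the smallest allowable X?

Substituting into the B equation gives B = 3*X - 3.
So D = 6*X - 12.
This gives M = -6*X + 7.
This gives Y = 6*X - 10.
Require 6*X - 10 ≥ 2, so X ≥ 2.
The smallest integer in [-3, 6] satisfying this is 2.

X = 2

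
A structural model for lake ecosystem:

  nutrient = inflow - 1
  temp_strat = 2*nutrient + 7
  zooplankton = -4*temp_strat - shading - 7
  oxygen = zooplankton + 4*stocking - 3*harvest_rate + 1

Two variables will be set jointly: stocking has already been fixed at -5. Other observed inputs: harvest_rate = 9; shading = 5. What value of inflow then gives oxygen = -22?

With stocking held at -5:
Substituting into the temp_strat equation gives temp_strat = 2*inflow + 5.
zooplankton becomes -8*inflow - 32.
This gives oxygen = -8*inflow - 78.
Solve -8*inflow - 78 = -22: inflow = (-22 + 78) / -8 = -7.

inflow = -7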